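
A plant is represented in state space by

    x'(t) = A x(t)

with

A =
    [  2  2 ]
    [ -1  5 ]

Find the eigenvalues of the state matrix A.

det(sI - A) = s^2 - (tr A)s + det A, with tr A = 2 + 5 = 7 and det A = 2·5 - 2·(-1) = 10 - (-2) = 12.
So p(s) = det(sI - A) = s^2 - 7s + 12.
Factor s^2 - 7s + 12: two numbers with sum 7 and product 12 are 4 and 3, so s^2 - 7s + 12 = (s - 4)(s - 3).
Hence p(s) = (s - 4) (s - 3), with roots 3, 4.
At least one eigenvalue has non-negative real part, so the system is not asymptotically stable.

3, 4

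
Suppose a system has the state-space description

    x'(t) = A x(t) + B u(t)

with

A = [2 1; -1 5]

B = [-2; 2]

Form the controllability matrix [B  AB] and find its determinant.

-20

AB = [[-2], [12]]
Controllability matrix C = [B  AB] = [[-2, -2], [2, 12]]
det(C) = (-2)·12 - (-2)·2 = -24 - (-4) = -20
Since det(C) ≠ 0, rank(C) = 2 and the system is completely controllable.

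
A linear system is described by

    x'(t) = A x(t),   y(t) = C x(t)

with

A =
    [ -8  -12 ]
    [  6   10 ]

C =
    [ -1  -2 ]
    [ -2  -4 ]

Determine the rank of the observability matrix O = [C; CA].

CA = [[-4, -8], [-8, -16]]
Observability matrix O = [C; CA] = [[-1, -2], [-2, -4], [-4, -8], [-8, -16]]
Every row of O is a scalar multiple of row 1 = [-1, -2] (multipliers 1, 2, 4, 8), so the rows span a one-dimensional space.
O ≠ 0, hence rank(O) = 1.
rank(O) = 1 < n = 2, so the pair (A, C) is not completely observable.

1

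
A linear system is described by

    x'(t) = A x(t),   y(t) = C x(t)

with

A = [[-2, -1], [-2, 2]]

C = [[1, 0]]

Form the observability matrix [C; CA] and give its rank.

2

CA = [[-2, -1]]
Observability matrix O = [C; CA] = [[1, 0], [-2, -1]]
det(O) = 1·(-1) - 0·(-2) = -1 - 0 = -1 ≠ 0, so rank(O) = 2.
rank(O) = 2 = n, so the pair (A, C) is completely observable.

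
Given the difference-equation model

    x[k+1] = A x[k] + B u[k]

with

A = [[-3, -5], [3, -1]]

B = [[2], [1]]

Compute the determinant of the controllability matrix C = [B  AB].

AB = [[-11], [5]]
Controllability matrix C = [B  AB] = [[2, -11], [1, 5]]
det(C) = 2·5 - (-11)·1 = 10 - (-11) = 21
Since det(C) ≠ 0, rank(C) = 2 and the system is completely controllable.

21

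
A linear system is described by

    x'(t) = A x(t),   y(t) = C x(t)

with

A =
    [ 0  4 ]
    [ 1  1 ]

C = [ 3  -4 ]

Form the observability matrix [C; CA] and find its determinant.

8

CA = [[-4, 8]]
Observability matrix O = [C; CA] = [[3, -4], [-4, 8]]
det(O) = 3·8 - (-4)·(-4) = 24 - 16 = 8
Since det(O) ≠ 0, rank(O) = 2 and the system is completely observable.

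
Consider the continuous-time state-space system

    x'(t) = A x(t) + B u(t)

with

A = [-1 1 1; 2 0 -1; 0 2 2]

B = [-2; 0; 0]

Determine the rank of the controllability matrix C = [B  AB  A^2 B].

3

AB = [[2], [-4], [0]]
A^2B = [[-6], [4], [-8]]
Controllability matrix C = [B  AB  A^2B] = [[-2, 2, -6], [0, -4, 4], [0, 0, -8]]
det(C) = (-2)·((-4)·(-8) - 4·0) - 2·(0·(-8) - 4·0) + (-6)·(0·0 - (-4)·0) = (-2)·32 - 2·0 + (-6)·0 = -64 ≠ 0, so rank(C) = 3.
rank(C) = 3 = n, so the pair (A, B) is completely controllable.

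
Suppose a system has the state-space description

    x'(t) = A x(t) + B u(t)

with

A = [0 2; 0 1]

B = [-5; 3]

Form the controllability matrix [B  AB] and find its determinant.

AB = [[6], [3]]
Controllability matrix C = [B  AB] = [[-5, 6], [3, 3]]
det(C) = (-5)·3 - 6·3 = -15 - 18 = -33
Since det(C) ≠ 0, rank(C) = 2 and the system is completely controllable.

-33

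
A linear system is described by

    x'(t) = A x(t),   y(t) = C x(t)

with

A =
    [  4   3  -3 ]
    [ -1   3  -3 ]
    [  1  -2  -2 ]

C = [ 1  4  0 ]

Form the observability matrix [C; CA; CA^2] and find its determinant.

CA = [[0, 15, -15]]
CA^2 = [[-30, 75, -15]]
Observability matrix O = [C; CA; CA^2] = [[1, 4, 0], [0, 15, -15], [-30, 75, -15]]
Expanding along the first row, det(O) = 1·(15·(-15) - (-15)·75) - 4·(0·(-15) - (-15)·(-30)) + 0·(0·75 - 15·(-30)) = 1·900 - 4·(-450) + 0·450 = 2700
Since det(O) ≠ 0, rank(O) = 3 and the system is completely observable.

2700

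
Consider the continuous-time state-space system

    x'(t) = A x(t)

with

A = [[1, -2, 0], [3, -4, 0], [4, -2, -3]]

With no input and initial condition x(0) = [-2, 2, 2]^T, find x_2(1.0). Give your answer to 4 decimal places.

det(sI - A) = s^3 - (tr A)s^2 + (M11 + M22 + M33)s - det A, where Mii is the 2×2 principal minor of A obtained by deleting row i and column i.
tr A = 1 + (-4) + (-3) = -6; M11 = (-4)·(-3) - 0·(-2) = 12 - 0 = 12; M22 = 1·(-3) - 0·4 = -3 - 0 = -3; M33 = 1·(-4) - (-2)·3 = -4 - (-6) = 2; sum of minors = 11.
det A = 1·((-4)·(-3) - 0·(-2)) - (-2)·(3·(-3) - 0·4) + 0·(3·(-2) - (-4)·4) = 1·12 - (-2)·(-9) + 0·10 = -6.
So p(s) = det(sI - A) = s^3 + 6s^2 + 11s + 6.
Rational-root test: any integer root divides 6. Testing small divisors, s = -1 works: p(-1) = -1 + 6 + (-11) + 6 = 0, so (s + 1) is a factor.
Dividing, p(s) = (s + 1)(s^2 + 5s + 6).
Factor s^2 + 5s + 6: two numbers with sum -5 and product 6 are -2 and -3, so s^2 + 5s + 6 = (s + 2)(s + 3).
Hence p(s) = (s + 1) (s + 2) (s + 3), with roots -3, -2, -1.
The eigenvalues -3, -2, -1 are distinct and real, so A is diagonalisable and x(t) = e^{At} x(0) = V diag(e^{λ_i t}) V^{-1} x(0), where the columns of V are the eigenvectors.
λ = -3: A - (-3)I = [[4, -2, 0], [3, -1, 0], [4, -2, 0]]. v must be orthogonal to every row; (row 1) × (row 2) = [0, 0, 2], so take v_1 = [0, 0, 1]^T.
λ = -2: A - (-2)I = [[3, -2, 0], [3, -2, 0], [4, -2, -1]]. v must be orthogonal to every row; (row 1) × (row 3) = [2, 3, 2], so take v_2 = [2, 3, 2]^T.
λ = -1: A - (-1)I = [[2, -2, 0], [3, -3, 0], [4, -2, -2]]. v must be orthogonal to every row; (row 1) × (row 3) = [4, 4, 4], so take v_3 = [1, 1, 1]^T.
V = [v_1 v_2 v_3] = [[0, 2, 1], [0, 3, 1], [1, 2, 1]] has det V = -1, so V^{-1} = adj(V)/det V = [[-1, 0, 1], [-1, 1, 0], [3, -2, 0]].
Modal coordinates z(0) = V^{-1} x(0): (-1)·(-2) + 0·2 + 1·2 = 4; (-1)·(-2) + 1·2 + 0·2 = 4; 3·(-2) + (-2)·2 + 0·2 = -10; so z(0) = [4, 4, -10]^T.
x_2(t) = Σ_i (v_i)_2 · z_i(0) · e^{λ_i t} (row 2 of V times the modal terms).
x_2(1.0) = 0·4·e^{-3·1.0} + 3·4·e^{-2·1.0} + 1·(-10)·e^{-1·1.0} = 0·0.049787 + 12·0.135335 + (-10)·0.367879 = -2.0548.

-2.0548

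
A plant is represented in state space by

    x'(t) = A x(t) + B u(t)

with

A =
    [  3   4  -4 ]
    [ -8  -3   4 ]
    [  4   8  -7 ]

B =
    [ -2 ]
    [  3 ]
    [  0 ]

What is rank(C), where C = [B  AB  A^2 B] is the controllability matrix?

2

AB = [[6], [7], [16]]
A^2B = [[-18], [-5], [-32]]
Controllability matrix C = [B  AB  A^2B] = [[-2, 6, -18], [3, 7, -5], [0, 16, -32]]
The rows r1, r2, r3 of C are linearly dependent: -3·r1 - 2·r2 + 2·r3 = 0 (check each entry), so rank(C) ≤ 2.
The 2×2 minor from rows 1, 2, columns 1, 2 is (-2)·7 - 6·3 = -14 - 18 = -32 ≠ 0, so rank(C) = 2.
rank(C) = 2 < n = 3, so the pair (A, B) is not completely controllable.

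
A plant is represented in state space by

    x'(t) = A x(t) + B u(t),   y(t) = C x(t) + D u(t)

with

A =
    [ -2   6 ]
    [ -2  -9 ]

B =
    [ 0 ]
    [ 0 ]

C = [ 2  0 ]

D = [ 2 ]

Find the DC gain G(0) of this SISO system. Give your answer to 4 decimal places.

2.0000

G(0) = C(-A)^{-1}B + D = -C A^{-1} B + D.
det A = 30, so A^{-1} = (1/30)·adj(A) = [[-3/10, -1/5], [1/15, -1/15]]
A^{-1} B = [0, 0]^T
C A^{-1} B = 0
G(0) = D - C A^{-1} B = 2 - (0) = 2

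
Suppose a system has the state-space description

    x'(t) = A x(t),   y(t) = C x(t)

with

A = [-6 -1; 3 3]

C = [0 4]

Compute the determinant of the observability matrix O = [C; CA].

-48

CA = [[12, 12]]
Observability matrix O = [C; CA] = [[0, 4], [12, 12]]
det(O) = 0·12 - 4·12 = 0 - 48 = -48
Since det(O) ≠ 0, rank(O) = 2 and the system is completely observable.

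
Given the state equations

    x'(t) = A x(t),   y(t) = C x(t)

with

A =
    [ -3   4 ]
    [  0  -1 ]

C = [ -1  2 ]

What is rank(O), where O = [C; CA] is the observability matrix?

CA = [[3, -6]]
Observability matrix O = [C; CA] = [[-1, 2], [3, -6]]
Every row of O is a scalar multiple of row 1 = [-1, 2] (multipliers 1, -3), so the rows span a one-dimensional space.
O ≠ 0, hence rank(O) = 1.
rank(O) = 1 < n = 2, so the pair (A, C) is not completely observable.

1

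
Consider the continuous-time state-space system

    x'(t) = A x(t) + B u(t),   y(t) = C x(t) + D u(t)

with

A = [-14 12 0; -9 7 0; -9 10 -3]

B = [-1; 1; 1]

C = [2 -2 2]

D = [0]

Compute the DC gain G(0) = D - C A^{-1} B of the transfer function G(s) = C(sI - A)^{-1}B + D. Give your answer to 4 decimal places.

G(0) = C(-A)^{-1}B + D = -C A^{-1} B + D.
det A = -30, so A^{-1} = (1/-30)·adj(A) = [[7/10, -6/5, 0], [9/10, -7/5, 0], [9/10, -16/15, -1/3]]
A^{-1} B = [-19/10, -23/10, -23/10]^T
C A^{-1} B = -19/5
G(0) = D - C A^{-1} B = 0 - (-19/5) = 19/5 ≈ 3.8000

3.8000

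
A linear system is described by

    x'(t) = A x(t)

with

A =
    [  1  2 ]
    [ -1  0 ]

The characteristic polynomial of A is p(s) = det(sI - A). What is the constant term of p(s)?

2

For a 2×2 matrix, det(sI - A) = s^2 - (tr A)s + det A.
tr A = 1, det A = 2.
So p(s) = s^2 - s + 2.
The constant term is 2.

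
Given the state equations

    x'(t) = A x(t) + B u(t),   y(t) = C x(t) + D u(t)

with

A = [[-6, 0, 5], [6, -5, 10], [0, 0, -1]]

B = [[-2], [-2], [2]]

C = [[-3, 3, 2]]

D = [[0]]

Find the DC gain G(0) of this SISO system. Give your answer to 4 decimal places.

15.6000

G(0) = C(-A)^{-1}B + D = -C A^{-1} B + D.
det A = -30, so A^{-1} = (1/-30)·adj(A) = [[-1/6, 0, -5/6], [-1/5, -1/5, -3], [0, 0, -1]]
A^{-1} B = [-4/3, -26/5, -2]^T
C A^{-1} B = -78/5
G(0) = D - C A^{-1} B = 0 - (-78/5) = 78/5 ≈ 15.6000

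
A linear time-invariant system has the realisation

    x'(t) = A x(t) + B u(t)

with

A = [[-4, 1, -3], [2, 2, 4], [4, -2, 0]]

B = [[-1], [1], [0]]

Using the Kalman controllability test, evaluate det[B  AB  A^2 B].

AB = [[5], [0], [-6]]
A^2B = [[-2], [-14], [20]]
Controllability matrix C = [B  AB  A^2B] = [[-1, 5, -2], [1, 0, -14], [0, -6, 20]]
Expanding along the first row, det(C) = (-1)·(0·20 - (-14)·(-6)) - 5·(1·20 - (-14)·0) + (-2)·(1·(-6) - 0·0) = (-1)·(-84) - 5·20 + (-2)·(-6) = -4
Since det(C) ≠ 0, rank(C) = 3 and the system is completely controllable.

-4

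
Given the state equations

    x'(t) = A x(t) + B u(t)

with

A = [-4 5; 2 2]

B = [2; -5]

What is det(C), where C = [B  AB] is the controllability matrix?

AB = [[-33], [-6]]
Controllability matrix C = [B  AB] = [[2, -33], [-5, -6]]
det(C) = 2·(-6) - (-33)·(-5) = -12 - 165 = -177
Since det(C) ≠ 0, rank(C) = 2 and the system is completely controllable.

-177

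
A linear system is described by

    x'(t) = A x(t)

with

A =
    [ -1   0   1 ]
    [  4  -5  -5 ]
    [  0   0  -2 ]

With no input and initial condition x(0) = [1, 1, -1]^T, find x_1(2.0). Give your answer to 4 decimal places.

0.0183

det(sI - A) = s^3 - (tr A)s^2 + (M11 + M22 + M33)s - det A, where Mii is the 2×2 principal minor of A obtained by deleting row i and column i.
tr A = (-1) + (-5) + (-2) = -8; M11 = (-5)·(-2) - (-5)·0 = 10 - 0 = 10; M22 = (-1)·(-2) - 1·0 = 2 - 0 = 2; M33 = (-1)·(-5) - 0·4 = 5 - 0 = 5; sum of minors = 17.
det A = (-1)·((-5)·(-2) - (-5)·0) - 0·(4·(-2) - (-5)·0) + 1·(4·0 - (-5)·0) = (-1)·10 - 0·(-8) + 1·0 = -10.
So p(s) = det(sI - A) = s^3 + 8s^2 + 17s + 10.
Rational-root test: any integer root divides 10. Testing small divisors, s = -1 works: p(-1) = -1 + 8 + (-17) + 10 = 0, so (s + 1) is a factor.
Dividing, p(s) = (s + 1)(s^2 + 7s + 10).
Factor s^2 + 7s + 10: two numbers with sum -7 and product 10 are -2 and -5, so s^2 + 7s + 10 = (s + 2)(s + 5).
Hence p(s) = (s + 1) (s + 2) (s + 5), with roots -5, -2, -1.
The eigenvalues -5, -2, -1 are distinct and real, so A is diagonalisable and x(t) = e^{At} x(0) = V diag(e^{λ_i t}) V^{-1} x(0), where the columns of V are the eigenvectors.
λ = -5: A - (-5)I = [[4, 0, 1], [4, 0, -5], [0, 0, 3]]. v must be orthogonal to every row; (row 1) × (row 2) = [0, 24, 0], so take v_1 = [0, 1, 0]^T.
λ = -2: A - (-2)I = [[1, 0, 1], [4, -3, -5], [0, 0, 0]]. v must be orthogonal to every row; (row 1) × (row 2) = [3, 9, -3], so take v_2 = [-1, -3, 1]^T.
λ = -1: A - (-1)I = [[0, 0, 1], [4, -4, -5], [0, 0, -1]]. v must be orthogonal to every row; (row 1) × (row 2) = [4, 4, 0], so take v_3 = [1, 1, 0]^T.
V = [v_1 v_2 v_3] = [[0, -1, 1], [1, -3, 1], [0, 1, 0]] has det V = 1, so V^{-1} = adj(V)/det V = [[-1, 1, 2], [0, 0, 1], [1, 0, 1]].
Modal coordinates z(0) = V^{-1} x(0): (-1)·1 + 1·1 + 2·(-1) = -2; 0·1 + 0·1 + 1·(-1) = -1; 1·1 + 0·1 + 1·(-1) = 0; so z(0) = [-2, -1, 0]^T.
x_1(t) = Σ_i (v_i)_1 · z_i(0) · e^{λ_i t} (row 1 of V times the modal terms).
x_1(2.0) = 0·(-2)·e^{-5·2.0} + (-1)·(-1)·e^{-2·2.0} + 1·0·e^{-1·2.0} = 0·0.000045 + 1·0.018316 + 0·0.135335 = 0.0183.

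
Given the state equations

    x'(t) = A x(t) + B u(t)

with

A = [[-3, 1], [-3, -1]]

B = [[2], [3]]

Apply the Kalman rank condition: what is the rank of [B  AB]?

2

AB = [[-3], [-9]]
Controllability matrix C = [B  AB] = [[2, -3], [3, -9]]
det(C) = 2·(-9) - (-3)·3 = -18 - (-9) = -9 ≠ 0, so rank(C) = 2.
rank(C) = 2 = n, so the pair (A, B) is completely controllable.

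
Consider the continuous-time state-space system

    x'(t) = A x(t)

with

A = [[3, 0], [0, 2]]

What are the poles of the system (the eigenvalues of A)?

det(sI - A) = s^2 - (tr A)s + det A, with tr A = 3 + 2 = 5 and det A = 3·2 - 0·0 = 6 - 0 = 6.
So p(s) = det(sI - A) = s^2 - 5s + 6.
Factor s^2 - 5s + 6: two numbers with sum 5 and product 6 are 3 and 2, so s^2 - 5s + 6 = (s - 3)(s - 2).
Hence p(s) = (s - 3) (s - 2), with roots 2, 3.
At least one eigenvalue has non-negative real part, so the system is not asymptotically stable.

2, 3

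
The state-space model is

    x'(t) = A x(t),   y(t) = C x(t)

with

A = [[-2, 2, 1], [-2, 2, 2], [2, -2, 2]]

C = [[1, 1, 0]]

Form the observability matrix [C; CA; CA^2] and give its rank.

CA = [[-4, 4, 3]]
CA^2 = [[6, -6, 10]]
Observability matrix O = [C; CA; CA^2] = [[1, 1, 0], [-4, 4, 3], [6, -6, 10]]
det(O) = 1·(4·10 - 3·(-6)) - 1·((-4)·10 - 3·6) + 0·((-4)·(-6) - 4·6) = 1·58 - 1·(-58) + 0·0 = 116 ≠ 0, so rank(O) = 3.
rank(O) = 3 = n, so the pair (A, C) is completely observable.

3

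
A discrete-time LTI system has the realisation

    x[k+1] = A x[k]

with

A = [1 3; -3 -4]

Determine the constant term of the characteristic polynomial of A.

For a 2×2 matrix, det(zI - A) = z^2 - (tr A)z + det A.
tr A = -3, det A = 5.
So p(z) = z^2 + 3z + 5.
The constant term is 5.

5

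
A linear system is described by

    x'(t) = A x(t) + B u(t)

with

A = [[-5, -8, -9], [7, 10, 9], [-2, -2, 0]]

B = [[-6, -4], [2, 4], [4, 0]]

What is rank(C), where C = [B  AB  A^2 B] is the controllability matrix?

AB = [[-22, -12], [14, 12], [8, 0]]
A^2B = [[-74, -36], [58, 36], [16, 0]]
Controllability matrix C = [B  AB  A^2B] = [[-6, -4, -22, -12, -74, -36], [2, 4, 14, 12, 58, 36], [4, 0, 8, 0, 16, 0]]
The rows r1, r2, r3 of C are linearly dependent: r1 + r2 + r3 = 0 (check each entry), so rank(C) ≤ 2.
The 2×2 minor from rows 1, 2, columns 1, 2 is (-6)·4 - (-4)·2 = -24 - (-8) = -16 ≠ 0, so rank(C) = 2.
rank(C) = 2 < n = 3, so the pair (A, B) is not completely controllable.

2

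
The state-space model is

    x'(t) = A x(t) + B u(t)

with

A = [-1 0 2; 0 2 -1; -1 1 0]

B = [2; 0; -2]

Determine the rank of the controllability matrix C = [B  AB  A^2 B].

3

AB = [[-6], [2], [-2]]
A^2B = [[2], [6], [8]]
Controllability matrix C = [B  AB  A^2B] = [[2, -6, 2], [0, 2, 6], [-2, -2, 8]]
det(C) = 2·(2·8 - 6·(-2)) - (-6)·(0·8 - 6·(-2)) + 2·(0·(-2) - 2·(-2)) = 2·28 - (-6)·12 + 2·4 = 136 ≠ 0, so rank(C) = 3.
rank(C) = 3 = n, so the pair (A, B) is completely controllable.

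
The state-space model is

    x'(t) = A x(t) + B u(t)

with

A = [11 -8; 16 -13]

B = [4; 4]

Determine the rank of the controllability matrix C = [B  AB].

AB = [[12], [12]]
Controllability matrix C = [B  AB] = [[4, 12], [4, 12]]
Every column of C is a scalar multiple of column 1 = [4, 4] (multipliers 1, 3), so the columns span a one-dimensional space.
C ≠ 0, hence rank(C) = 1.
rank(C) = 1 < n = 2, so the pair (A, B) is not completely controllable.

1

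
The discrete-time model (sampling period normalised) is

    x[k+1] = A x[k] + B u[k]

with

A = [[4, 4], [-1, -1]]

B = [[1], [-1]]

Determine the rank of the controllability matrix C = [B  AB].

AB = [[0], [0]]
Controllability matrix C = [B  AB] = [[1, 0], [-1, 0]]
Every column of C is a scalar multiple of column 1 = [1, -1] (multipliers 1, 0), so the columns span a one-dimensional space.
C ≠ 0, hence rank(C) = 1.
rank(C) = 1 < n = 2, so the pair (A, B) is not completely controllable.

1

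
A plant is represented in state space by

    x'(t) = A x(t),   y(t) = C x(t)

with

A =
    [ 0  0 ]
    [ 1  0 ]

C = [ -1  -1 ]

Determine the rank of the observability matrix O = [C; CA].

CA = [[-1, 0]]
Observability matrix O = [C; CA] = [[-1, -1], [-1, 0]]
det(O) = (-1)·0 - (-1)·(-1) = 0 - 1 = -1 ≠ 0, so rank(O) = 2.
rank(O) = 2 = n, so the pair (A, C) is completely observable.

2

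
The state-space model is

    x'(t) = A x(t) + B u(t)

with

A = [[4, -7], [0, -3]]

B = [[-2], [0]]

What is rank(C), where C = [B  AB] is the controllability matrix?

1

AB = [[-8], [0]]
Controllability matrix C = [B  AB] = [[-2, -8], [0, 0]]
Every column of C is a scalar multiple of column 1 = [-2, 0] (multipliers 1, 4), so the columns span a one-dimensional space.
C ≠ 0, hence rank(C) = 1.
rank(C) = 1 < n = 2, so the pair (A, B) is not completely controllable.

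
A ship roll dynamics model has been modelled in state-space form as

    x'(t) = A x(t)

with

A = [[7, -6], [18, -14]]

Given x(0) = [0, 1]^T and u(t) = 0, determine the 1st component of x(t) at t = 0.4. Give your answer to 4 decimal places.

-0.6280

det(sI - A) = s^2 - (tr A)s + det A, with tr A = 7 + (-14) = -7 and det A = 7·(-14) - (-6)·18 = -98 - (-108) = 10.
So p(s) = det(sI - A) = s^2 + 7s + 10.
Factor s^2 + 7s + 10: two numbers with sum -7 and product 10 are -2 and -5, so s^2 + 7s + 10 = (s + 2)(s + 5).
Hence p(s) = (s + 2) (s + 5), with roots -5, -2.
The eigenvalues -5, -2 are distinct and real, so A is diagonalisable and x(t) = e^{At} x(0) = V diag(e^{λ_i t}) V^{-1} x(0), where the columns of V are the eigenvectors.
λ = -5: A - (-5)I = [[12, -6], [18, -9]]. Row 1 gives 12·v1 + (-6)·v2 = 0, so take v_1 = [1, 2]^T.
λ = -2: A - (-2)I = [[9, -6], [18, -12]]. Row 1 gives 9·v1 + (-6)·v2 = 0, so take v_2 = [2, 3]^T.
V = [v_1 v_2] = [[1, 2], [2, 3]] has det V = -1, so V^{-1} = adj(V)/det V = [[-3, 2], [2, -1]].
Modal coordinates z(0) = V^{-1} x(0): (-3)·0 + 2·1 = 2; 2·0 + (-1)·1 = -1; so z(0) = [2, -1]^T.
x_1(t) = Σ_i (v_i)_1 · z_i(0) · e^{λ_i t} (row 1 of V times the modal terms).
x_1(0.4) = 1·2·e^{-5·0.4} + 2·(-1)·e^{-2·0.4} = 2·0.135335 + (-2)·0.449329 = -0.6280.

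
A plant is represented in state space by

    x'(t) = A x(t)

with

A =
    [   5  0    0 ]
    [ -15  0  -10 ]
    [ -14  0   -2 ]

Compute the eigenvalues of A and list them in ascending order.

-2, 0, 5

det(sI - A) = s^3 - (tr A)s^2 + (M11 + M22 + M33)s - det A, where Mii is the 2×2 principal minor of A obtained by deleting row i and column i.
tr A = 5 + 0 + (-2) = 3; M11 = 0·(-2) - (-10)·0 = 0 - 0 = 0; M22 = 5·(-2) - 0·(-14) = -10 - 0 = -10; M33 = 5·0 - 0·(-15) = 0 - 0 = 0; sum of minors = -10.
det A = 5·(0·(-2) - (-10)·0) - 0·((-15)·(-2) - (-10)·(-14)) + 0·((-15)·0 - 0·(-14)) = 5·0 - 0·(-110) + 0·0 = 0.
So p(s) = det(sI - A) = s^3 - 3s^2 - 10s.
The constant term is 0, so p(s) = s(s^2 - 3s - 10).
Factor s^2 - 3s - 10: two numbers with sum 3 and product -10 are 5 and -2, so s^2 - 3s - 10 = (s - 5)(s + 2).
Hence p(s) = s (s - 5) (s + 2), with roots -2, 0, 5.
At least one eigenvalue has non-negative real part, so the system is not asymptotically stable.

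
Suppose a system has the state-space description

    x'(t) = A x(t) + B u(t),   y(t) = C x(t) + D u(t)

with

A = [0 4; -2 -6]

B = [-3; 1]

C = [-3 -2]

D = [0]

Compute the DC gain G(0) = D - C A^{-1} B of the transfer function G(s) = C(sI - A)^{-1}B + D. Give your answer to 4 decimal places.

3.7500

G(0) = C(-A)^{-1}B + D = -C A^{-1} B + D.
det A = 8, so A^{-1} = (1/8)·adj(A) = [[-3/4, -1/2], [1/4, 0]]
A^{-1} B = [7/4, -3/4]^T
C A^{-1} B = -15/4
G(0) = D - C A^{-1} B = 0 - (-15/4) = 15/4 ≈ 3.7500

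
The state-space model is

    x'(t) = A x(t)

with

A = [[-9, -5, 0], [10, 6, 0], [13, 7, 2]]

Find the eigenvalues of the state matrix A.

det(sI - A) = s^3 - (tr A)s^2 + (M11 + M22 + M33)s - det A, where Mii is the 2×2 principal minor of A obtained by deleting row i and column i.
tr A = (-9) + 6 + 2 = -1; M11 = 6·2 - 0·7 = 12 - 0 = 12; M22 = (-9)·2 - 0·13 = -18 - 0 = -18; M33 = (-9)·6 - (-5)·10 = -54 - (-50) = -4; sum of minors = -10.
det A = (-9)·(6·2 - 0·7) - (-5)·(10·2 - 0·13) + 0·(10·7 - 6·13) = (-9)·12 - (-5)·20 + 0·(-8) = -8.
So p(s) = det(sI - A) = s^3 + s^2 - 10s + 8.
Rational-root test: any integer root divides 8. Testing small divisors, s = 1 works: p(1) = 1 + 1 + (-10) + 8 = 0, so (s - 1) is a factor.
Dividing, p(s) = (s - 1)(s^2 + 2s - 8).
Factor s^2 + 2s - 8: two numbers with sum -2 and product -8 are 2 and -4, so s^2 + 2s - 8 = (s - 2)(s + 4).
Hence p(s) = (s - 2) (s - 1) (s + 4), with roots -4, 1, 2.
At least one eigenvalue has non-negative real part, so the system is not asymptotically stable.

-4, 1, 2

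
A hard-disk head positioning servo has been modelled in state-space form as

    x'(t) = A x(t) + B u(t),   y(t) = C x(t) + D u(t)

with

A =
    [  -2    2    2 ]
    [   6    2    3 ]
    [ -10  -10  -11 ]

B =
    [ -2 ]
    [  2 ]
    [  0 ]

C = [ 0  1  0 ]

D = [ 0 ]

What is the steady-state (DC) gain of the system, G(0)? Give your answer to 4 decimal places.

0.5000

G(0) = C(-A)^{-1}B + D = -C A^{-1} B + D.
det A = -24, so A^{-1} = (1/-24)·adj(A) = [[-1/3, -1/12, -1/12], [-3/2, -7/4, -3/4], [5/3, 5/3, 2/3]]
A^{-1} B = [1/2, -1/2, 0]^T
C A^{-1} B = -1/2
G(0) = D - C A^{-1} B = 0 - (-1/2) = 1/2 ≈ 0.5000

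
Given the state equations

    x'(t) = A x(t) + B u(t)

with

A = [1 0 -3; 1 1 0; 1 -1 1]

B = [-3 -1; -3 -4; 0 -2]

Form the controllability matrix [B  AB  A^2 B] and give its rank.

3

AB = [[-3, 5], [-6, -5], [0, 1]]
A^2B = [[-3, 2], [-9, 0], [3, 11]]
Controllability matrix C = [B  AB  A^2B] = [[-3, -1, -3, 5, -3, 2], [-3, -4, -6, -5, -9, 0], [0, -2, 0, 1, 3, 11]]
Take the 3×3 submatrix of C formed by columns 1, 2, 3: [[-3, -1, -3], [-3, -4, -6], [0, -2, 0]]. Its determinant is (-3)·((-4)·0 - (-6)·(-2)) - (-1)·((-3)·0 - (-6)·0) + (-3)·((-3)·(-2) - (-4)·0) = (-3)·(-12) - (-1)·0 + (-3)·6 = 18 ≠ 0.
So rank(C) ≥ 3; since C has 3 rows, rank(C) = 3.
rank(C) = 3 = n, so the pair (A, B) is completely controllable.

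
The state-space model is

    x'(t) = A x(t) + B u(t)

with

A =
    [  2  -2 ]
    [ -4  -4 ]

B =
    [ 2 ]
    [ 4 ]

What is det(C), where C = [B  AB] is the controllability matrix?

AB = [[-4], [-24]]
Controllability matrix C = [B  AB] = [[2, -4], [4, -24]]
det(C) = 2·(-24) - (-4)·4 = -48 - (-16) = -32
Since det(C) ≠ 0, rank(C) = 2 and the system is completely controllable.

-32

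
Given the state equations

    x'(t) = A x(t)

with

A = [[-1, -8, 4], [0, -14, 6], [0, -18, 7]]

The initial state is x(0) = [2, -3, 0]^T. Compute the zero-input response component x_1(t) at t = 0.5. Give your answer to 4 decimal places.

det(sI - A) = s^3 - (tr A)s^2 + (M11 + M22 + M33)s - det A, where Mii is the 2×2 principal minor of A obtained by deleting row i and column i.
tr A = (-1) + (-14) + 7 = -8; M11 = (-14)·7 - 6·(-18) = -98 - (-108) = 10; M22 = (-1)·7 - 4·0 = -7 - 0 = -7; M33 = (-1)·(-14) - (-8)·0 = 14 - 0 = 14; sum of minors = 17.
det A = (-1)·((-14)·7 - 6·(-18)) - (-8)·(0·7 - 6·0) + 4·(0·(-18) - (-14)·0) = (-1)·10 - (-8)·0 + 4·0 = -10.
So p(s) = det(sI - A) = s^3 + 8s^2 + 17s + 10.
Rational-root test: any integer root divides 10. Testing small divisors, s = -1 works: p(-1) = -1 + 8 + (-17) + 10 = 0, so (s + 1) is a factor.
Dividing, p(s) = (s + 1)(s^2 + 7s + 10).
Factor s^2 + 7s + 10: two numbers with sum -7 and product 10 are -2 and -5, so s^2 + 7s + 10 = (s + 2)(s + 5).
Hence p(s) = (s + 1) (s + 2) (s + 5), with roots -5, -2, -1.
The eigenvalues -5, -2, -1 are distinct and real, so A is diagonalisable and x(t) = e^{At} x(0) = V diag(e^{λ_i t}) V^{-1} x(0), where the columns of V are the eigenvectors.
λ = -5: A - (-5)I = [[4, -8, 4], [0, -9, 6], [0, -18, 12]]. v must be orthogonal to every row; (row 1) × (row 2) = [-12, -24, -36], so take v_1 = [1, 2, 3]^T.
λ = -2: A - (-2)I = [[1, -8, 4], [0, -12, 6], [0, -18, 9]]. v must be orthogonal to every row; (row 1) × (row 2) = [0, -6, -12], so take v_2 = [0, -1, -2]^T.
λ = -1: A - (-1)I = [[0, -8, 4], [0, -13, 6], [0, -18, 8]]. v must be orthogonal to every row; (row 1) × (row 2) = [4, 0, 0], so take v_3 = [1, 0, 0]^T.
V = [v_1 v_2 v_3] = [[1, 0, 1], [2, -1, 0], [3, -2, 0]] has det V = -1, so V^{-1} = adj(V)/det V = [[0, 2, -1], [0, 3, -2], [1, -2, 1]].
Modal coordinates z(0) = V^{-1} x(0): 0·2 + 2·(-3) + (-1)·0 = -6; 0·2 + 3·(-3) + (-2)·0 = -9; 1·2 + (-2)·(-3) + 1·0 = 8; so z(0) = [-6, -9, 8]^T.
x_1(t) = Σ_i (v_i)_1 · z_i(0) · e^{λ_i t} (row 1 of V times the modal terms).
x_1(0.5) = 1·(-6)·e^{-5·0.5} + 0·(-9)·e^{-2·0.5} + 1·8·e^{-1·0.5} = (-6)·0.082085 + 0·0.367879 + 8·0.606531 = 4.3597.

4.3597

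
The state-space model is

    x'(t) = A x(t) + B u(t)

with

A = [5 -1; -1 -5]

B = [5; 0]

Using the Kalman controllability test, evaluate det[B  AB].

-25

AB = [[25], [-5]]
Controllability matrix C = [B  AB] = [[5, 25], [0, -5]]
det(C) = 5·(-5) - 25·0 = -25 - 0 = -25
Since det(C) ≠ 0, rank(C) = 2 and the system is completely controllable.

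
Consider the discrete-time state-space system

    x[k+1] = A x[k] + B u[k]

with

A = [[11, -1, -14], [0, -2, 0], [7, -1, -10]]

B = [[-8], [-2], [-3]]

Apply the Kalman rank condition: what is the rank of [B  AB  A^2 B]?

2

AB = [[-44], [4], [-24]]
A^2B = [[-152], [-8], [-72]]
Controllability matrix C = [B  AB  A^2B] = [[-8, -44, -152], [-2, 4, -8], [-3, -24, -72]]
The rows r1, r2, r3 of C are linearly dependent: -r1 + r2 + 2·r3 = 0 (check each entry), so rank(C) ≤ 2.
The 2×2 minor from rows 1, 2, columns 1, 2 is (-8)·4 - (-44)·(-2) = -32 - 88 = -120 ≠ 0, so rank(C) = 2.
rank(C) = 2 < n = 3, so the pair (A, B) is not completely controllable.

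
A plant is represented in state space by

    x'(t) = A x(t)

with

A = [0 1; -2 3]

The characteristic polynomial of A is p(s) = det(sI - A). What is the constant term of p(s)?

For a 2×2 matrix, det(sI - A) = s^2 - (tr A)s + det A.
tr A = 3, det A = 2.
So p(s) = s^2 - 3s + 2.
The constant term is 2.

2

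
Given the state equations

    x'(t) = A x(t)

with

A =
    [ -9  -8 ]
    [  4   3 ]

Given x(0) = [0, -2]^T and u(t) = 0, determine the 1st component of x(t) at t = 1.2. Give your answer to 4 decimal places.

det(sI - A) = s^2 - (tr A)s + det A, with tr A = (-9) + 3 = -6 and det A = (-9)·3 - (-8)·4 = -27 - (-32) = 5.
So p(s) = det(sI - A) = s^2 + 6s + 5.
Factor s^2 + 6s + 5: two numbers with sum -6 and product 5 are -1 and -5, so s^2 + 6s + 5 = (s + 1)(s + 5).
Hence p(s) = (s + 1) (s + 5), with roots -5, -1.
The eigenvalues -5, -1 are distinct and real, so A is diagonalisable and x(t) = e^{At} x(0) = V diag(e^{λ_i t}) V^{-1} x(0), where the columns of V are the eigenvectors.
λ = -5: A - (-5)I = [[-4, -8], [4, 8]]. Row 1 gives (-4)·v1 + (-8)·v2 = 0, so take v_1 = [2, -1]^T.
λ = -1: A - (-1)I = [[-8, -8], [4, 4]]. Row 1 gives (-8)·v1 + (-8)·v2 = 0, so take v_2 = [-1, 1]^T.
V = [v_1 v_2] = [[2, -1], [-1, 1]] has det V = 1, so V^{-1} = adj(V)/det V = [[1, 1], [1, 2]].
Modal coordinates z(0) = V^{-1} x(0): 1·0 + 1·(-2) = -2; 1·0 + 2·(-2) = -4; so z(0) = [-2, -4]^T.
x_1(t) = Σ_i (v_i)_1 · z_i(0) · e^{λ_i t} (row 1 of V times the modal terms).
x_1(1.2) = 2·(-2)·e^{-5·1.2} + (-1)·(-4)·e^{-1·1.2} = (-4)·0.002479 + 4·0.301194 = 1.1949.

1.1949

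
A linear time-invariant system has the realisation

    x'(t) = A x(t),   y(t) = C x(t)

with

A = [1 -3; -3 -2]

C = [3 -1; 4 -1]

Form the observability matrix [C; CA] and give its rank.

2

CA = [[6, -7], [7, -10]]
Observability matrix O = [C; CA] = [[3, -1], [4, -1], [6, -7], [7, -10]]
Take the 2×2 submatrix of O formed by rows 1, 2: [[3, -1], [4, -1]]. Its determinant is 3·(-1) - (-1)·4 = -3 - (-4) = 1 ≠ 0.
So rank(O) ≥ 2; since O has 2 columns, rank(O) = 2.
rank(O) = 2 = n, so the pair (A, C) is completely observable.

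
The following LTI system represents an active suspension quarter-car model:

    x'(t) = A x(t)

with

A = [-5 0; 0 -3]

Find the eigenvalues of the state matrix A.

-5, -3

det(sI - A) = s^2 - (tr A)s + det A, with tr A = (-5) + (-3) = -8 and det A = (-5)·(-3) - 0·0 = 15 - 0 = 15.
So p(s) = det(sI - A) = s^2 + 8s + 15.
Factor s^2 + 8s + 15: two numbers with sum -8 and product 15 are -3 and -5, so s^2 + 8s + 15 = (s + 3)(s + 5).
Hence p(s) = (s + 3) (s + 5), with roots -5, -3.
All eigenvalues have negative real part, so the system is asymptotically stable.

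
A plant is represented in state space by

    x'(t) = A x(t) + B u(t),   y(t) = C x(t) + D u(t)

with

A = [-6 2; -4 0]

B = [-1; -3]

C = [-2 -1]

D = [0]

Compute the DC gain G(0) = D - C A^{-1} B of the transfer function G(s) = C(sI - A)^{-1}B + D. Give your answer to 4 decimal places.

3.2500

G(0) = C(-A)^{-1}B + D = -C A^{-1} B + D.
det A = 8, so A^{-1} = (1/8)·adj(A) = [[0, -1/4], [1/2, -3/4]]
A^{-1} B = [3/4, 7/4]^T
C A^{-1} B = -13/4
G(0) = D - C A^{-1} B = 0 - (-13/4) = 13/4 ≈ 3.2500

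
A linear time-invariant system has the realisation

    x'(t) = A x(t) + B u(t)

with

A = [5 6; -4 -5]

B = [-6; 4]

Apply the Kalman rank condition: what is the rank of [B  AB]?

AB = [[-6], [4]]
Controllability matrix C = [B  AB] = [[-6, -6], [4, 4]]
Every column of C is a scalar multiple of column 1 = [-6, 4] (multipliers 1, 1), so the columns span a one-dimensional space.
C ≠ 0, hence rank(C) = 1.
rank(C) = 1 < n = 2, so the pair (A, B) is not completely controllable.

1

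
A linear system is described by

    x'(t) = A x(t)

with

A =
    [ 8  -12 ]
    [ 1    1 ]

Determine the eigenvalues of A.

det(sI - A) = s^2 - (tr A)s + det A, with tr A = 8 + 1 = 9 and det A = 8·1 - (-12)·1 = 8 - (-12) = 20.
So p(s) = det(sI - A) = s^2 - 9s + 20.
Factor s^2 - 9s + 20: two numbers with sum 9 and product 20 are 5 and 4, so s^2 - 9s + 20 = (s - 5)(s - 4).
Hence p(s) = (s - 5) (s - 4), with roots 4, 5.
At least one eigenvalue has non-negative real part, so the system is not asymptotically stable.

4, 5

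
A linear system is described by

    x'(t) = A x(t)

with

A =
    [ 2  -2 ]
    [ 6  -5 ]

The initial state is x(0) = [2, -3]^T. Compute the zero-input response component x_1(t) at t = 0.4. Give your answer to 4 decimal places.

3.9925

det(sI - A) = s^2 - (tr A)s + det A, with tr A = 2 + (-5) = -3 and det A = 2·(-5) - (-2)·6 = -10 - (-12) = 2.
So p(s) = det(sI - A) = s^2 + 3s + 2.
Factor s^2 + 3s + 2: two numbers with sum -3 and product 2 are -1 and -2, so s^2 + 3s + 2 = (s + 1)(s + 2).
Hence p(s) = (s + 1) (s + 2), with roots -2, -1.
The eigenvalues -2, -1 are distinct and real, so A is diagonalisable and x(t) = e^{At} x(0) = V diag(e^{λ_i t}) V^{-1} x(0), where the columns of V are the eigenvectors.
λ = -2: A - (-2)I = [[4, -2], [6, -3]]. Row 1 gives 4·v1 + (-2)·v2 = 0, so take v_1 = [1, 2]^T.
λ = -1: A - (-1)I = [[3, -2], [6, -4]]. Row 1 gives 3·v1 + (-2)·v2 = 0, so take v_2 = [-2, -3]^T.
V = [v_1 v_2] = [[1, -2], [2, -3]] has det V = 1, so V^{-1} = adj(V)/det V = [[-3, 2], [-2, 1]].
Modal coordinates z(0) = V^{-1} x(0): (-3)·2 + 2·(-3) = -12; (-2)·2 + 1·(-3) = -7; so z(0) = [-12, -7]^T.
x_1(t) = Σ_i (v_i)_1 · z_i(0) · e^{λ_i t} (row 1 of V times the modal terms).
x_1(0.4) = 1·(-12)·e^{-2·0.4} + (-2)·(-7)·e^{-1·0.4} = (-12)·0.449329 + 14·0.670320 = 3.9925.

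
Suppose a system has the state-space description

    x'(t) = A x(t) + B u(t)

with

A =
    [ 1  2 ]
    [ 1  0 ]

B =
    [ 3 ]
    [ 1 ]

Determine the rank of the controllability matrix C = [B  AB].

AB = [[5], [3]]
Controllability matrix C = [B  AB] = [[3, 5], [1, 3]]
det(C) = 3·3 - 5·1 = 9 - 5 = 4 ≠ 0, so rank(C) = 2.
rank(C) = 2 = n, so the pair (A, B) is completely controllable.

2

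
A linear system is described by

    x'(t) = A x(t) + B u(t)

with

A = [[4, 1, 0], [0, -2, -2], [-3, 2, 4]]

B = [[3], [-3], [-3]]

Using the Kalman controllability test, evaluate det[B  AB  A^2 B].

243

AB = [[9], [12], [-27]]
A^2B = [[48], [30], [-111]]
Controllability matrix C = [B  AB  A^2B] = [[3, 9, 48], [-3, 12, 30], [-3, -27, -111]]
Expanding along the first row, det(C) = 3·(12·(-111) - 30·(-27)) - 9·((-3)·(-111) - 30·(-3)) + 48·((-3)·(-27) - 12·(-3)) = 3·(-522) - 9·423 + 48·117 = 243
Since det(C) ≠ 0, rank(C) = 3 and the system is completely controllable.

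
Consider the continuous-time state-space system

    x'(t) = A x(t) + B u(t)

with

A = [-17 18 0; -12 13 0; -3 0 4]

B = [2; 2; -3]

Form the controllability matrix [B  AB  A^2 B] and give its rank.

AB = [[2], [2], [-18]]
A^2B = [[2], [2], [-78]]
Controllability matrix C = [B  AB  A^2B] = [[2, 2, 2], [2, 2, 2], [-3, -18, -78]]
The rows r1, r2, r3 of C are linearly dependent: -r1 + r2 = 0 (check each entry), so rank(C) ≤ 2.
The 2×2 minor from rows 1, 3, columns 1, 2 is 2·(-18) - 2·(-3) = -36 - (-6) = -30 ≠ 0, so rank(C) = 2.
rank(C) = 2 < n = 3, so the pair (A, B) is not completely controllable.

2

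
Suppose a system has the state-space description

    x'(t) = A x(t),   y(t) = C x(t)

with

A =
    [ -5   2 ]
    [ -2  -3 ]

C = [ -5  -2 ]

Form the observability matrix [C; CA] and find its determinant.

CA = [[29, -4]]
Observability matrix O = [C; CA] = [[-5, -2], [29, -4]]
det(O) = (-5)·(-4) - (-2)·29 = 20 - (-58) = 78
Since det(O) ≠ 0, rank(O) = 2 and the system is completely observable.

78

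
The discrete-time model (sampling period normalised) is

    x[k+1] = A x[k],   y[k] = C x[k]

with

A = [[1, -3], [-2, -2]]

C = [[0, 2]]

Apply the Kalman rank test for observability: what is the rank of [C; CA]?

2

CA = [[-4, -4]]
Observability matrix O = [C; CA] = [[0, 2], [-4, -4]]
det(O) = 0·(-4) - 2·(-4) = 0 - (-8) = 8 ≠ 0, so rank(O) = 2.
rank(O) = 2 = n, so the pair (A, C) is completely observable.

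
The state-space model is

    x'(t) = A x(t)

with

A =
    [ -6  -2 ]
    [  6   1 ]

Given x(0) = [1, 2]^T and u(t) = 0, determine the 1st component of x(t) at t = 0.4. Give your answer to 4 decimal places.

det(sI - A) = s^2 - (tr A)s + det A, with tr A = (-6) + 1 = -5 and det A = (-6)·1 - (-2)·6 = -6 - (-12) = 6.
So p(s) = det(sI - A) = s^2 + 5s + 6.
Factor s^2 + 5s + 6: two numbers with sum -5 and product 6 are -2 and -3, so s^2 + 5s + 6 = (s + 2)(s + 3).
Hence p(s) = (s + 2) (s + 3), with roots -3, -2.
The eigenvalues -3, -2 are distinct and real, so A is diagonalisable and x(t) = e^{At} x(0) = V diag(e^{λ_i t}) V^{-1} x(0), where the columns of V are the eigenvectors.
λ = -3: A - (-3)I = [[-3, -2], [6, 4]]. Row 1 gives (-3)·v1 + (-2)·v2 = 0, so take v_1 = [2, -3]^T.
λ = -2: A - (-2)I = [[-4, -2], [6, 3]]. Row 1 gives (-4)·v1 + (-2)·v2 = 0, so take v_2 = [1, -2]^T.
V = [v_1 v_2] = [[2, 1], [-3, -2]] has det V = -1, so V^{-1} = adj(V)/det V = [[2, 1], [-3, -2]].
Modal coordinates z(0) = V^{-1} x(0): 2·1 + 1·2 = 4; (-3)·1 + (-2)·2 = -7; so z(0) = [4, -7]^T.
x_1(t) = Σ_i (v_i)_1 · z_i(0) · e^{λ_i t} (row 1 of V times the modal terms).
x_1(0.4) = 2·4·e^{-3·0.4} + 1·(-7)·e^{-2·0.4} = 8·0.30119421 + (-7)·0.44932896 = -0.7357.

-0.7357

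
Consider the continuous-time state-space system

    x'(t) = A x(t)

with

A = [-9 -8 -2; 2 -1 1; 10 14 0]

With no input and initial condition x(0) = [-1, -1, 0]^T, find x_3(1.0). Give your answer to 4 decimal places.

-1.2849

det(sI - A) = s^3 - (tr A)s^2 + (M11 + M22 + M33)s - det A, where Mii is the 2×2 principal minor of A obtained by deleting row i and column i.
tr A = (-9) + (-1) + 0 = -10; M11 = (-1)·0 - 1·14 = 0 - 14 = -14; M22 = (-9)·0 - (-2)·10 = 0 - (-20) = 20; M33 = (-9)·(-1) - (-8)·2 = 9 - (-16) = 25; sum of minors = 31.
det A = (-9)·((-1)·0 - 1·14) - (-8)·(2·0 - 1·10) + (-2)·(2·14 - (-1)·10) = (-9)·(-14) - (-8)·(-10) + (-2)·38 = -30.
So p(s) = det(sI - A) = s^3 + 10s^2 + 31s + 30.
Rational-root test: any integer root divides 30. Testing small divisors, s = -2 works: p(-2) = -8 + 40 + (-62) + 30 = 0, so (s + 2) is a factor.
Dividing, p(s) = (s + 2)(s^2 + 8s + 15).
Factor s^2 + 8s + 15: two numbers with sum -8 and product 15 are -3 and -5, so s^2 + 8s + 15 = (s + 3)(s + 5).
Hence p(s) = (s + 2) (s + 3) (s + 5), with roots -5, -3, -2.
The eigenvalues -5, -3, -2 are distinct and real, so A is diagonalisable and x(t) = e^{At} x(0) = V diag(e^{λ_i t}) V^{-1} x(0), where the columns of V are the eigenvectors.
λ = -5: A - (-5)I = [[-4, -8, -2], [2, 4, 1], [10, 14, 5]]. v must be orthogonal to every row; (row 1) × (row 3) = [-12, 0, 24], so take v_1 = [1, 0, -2]^T.
λ = -3: A - (-3)I = [[-6, -8, -2], [2, 2, 1], [10, 14, 3]]. v must be orthogonal to every row; (row 1) × (row 2) = [-4, 2, 4], so take v_2 = [-2, 1, 2]^T.
λ = -2: A - (-2)I = [[-7, -8, -2], [2, 1, 1], [10, 14, 2]]. v must be orthogonal to every row; (row 1) × (row 2) = [-6, 3, 9], so take v_3 = [-2, 1, 3]^T.
V = [v_1 v_2 v_3] = [[1, -2, -2], [0, 1, 1], [-2, 2, 3]] has det V = 1, so V^{-1} = adj(V)/det V = [[1, 2, 0], [-2, -1, -1], [2, 2, 1]].
Modal coordinates z(0) = V^{-1} x(0): 1·(-1) + 2·(-1) + 0·0 = -3; (-2)·(-1) + (-1)·(-1) + (-1)·0 = 3; 2·(-1) + 2·(-1) + 1·0 = -4; so z(0) = [-3, 3, -4]^T.
x_3(t) = Σ_i (v_i)_3 · z_i(0) · e^{λ_i t} (row 3 of V times the modal terms).
x_3(1.0) = (-2)·(-3)·e^{-5·1.0} + 2·3·e^{-3·1.0} + 3·(-4)·e^{-2·1.0} = 6·0.006738 + 6·0.049787 + (-12)·0.135335 = -1.2849.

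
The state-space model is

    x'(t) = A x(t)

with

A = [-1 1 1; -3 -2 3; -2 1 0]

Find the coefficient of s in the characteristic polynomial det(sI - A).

Expand det(sI - A) for the 3×3 matrix.
p(s) = s^3 + 3s^2 + 4s + 10.
(Check: constant term = det(-A) = (-1)^3 det A = 10; coefficient of s^2 = -tr A = 3.)
The coefficient of s is 4.

4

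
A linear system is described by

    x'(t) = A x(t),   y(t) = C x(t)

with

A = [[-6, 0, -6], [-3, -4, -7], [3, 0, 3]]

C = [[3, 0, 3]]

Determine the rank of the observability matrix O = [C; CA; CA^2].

1

CA = [[-9, 0, -9]]
CA^2 = [[27, 0, 27]]
Observability matrix O = [C; CA; CA^2] = [[3, 0, 3], [-9, 0, -9], [27, 0, 27]]
Every row of O is a scalar multiple of row 1 = [3, 0, 3] (multipliers 1, -3, 9), so the rows span a one-dimensional space.
O ≠ 0, hence rank(O) = 1.
rank(O) = 1 < n = 3, so the pair (A, C) is not completely observable.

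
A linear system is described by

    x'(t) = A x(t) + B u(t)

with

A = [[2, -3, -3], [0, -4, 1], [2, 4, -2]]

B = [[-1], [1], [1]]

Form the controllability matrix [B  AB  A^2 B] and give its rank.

3

AB = [[-8], [-3], [0]]
A^2B = [[-7], [12], [-28]]
Controllability matrix C = [B  AB  A^2B] = [[-1, -8, -7], [1, -3, 12], [1, 0, -28]]
det(C) = (-1)·((-3)·(-28) - 12·0) - (-8)·(1·(-28) - 12·1) + (-7)·(1·0 - (-3)·1) = (-1)·84 - (-8)·(-40) + (-7)·3 = -425 ≠ 0, so rank(C) = 3.
rank(C) = 3 = n, so the pair (A, B) is completely controllable.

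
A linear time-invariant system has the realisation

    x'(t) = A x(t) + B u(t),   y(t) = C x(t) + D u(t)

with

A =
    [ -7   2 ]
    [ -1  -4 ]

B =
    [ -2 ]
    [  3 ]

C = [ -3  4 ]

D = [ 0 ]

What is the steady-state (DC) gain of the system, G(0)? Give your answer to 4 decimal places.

G(0) = C(-A)^{-1}B + D = -C A^{-1} B + D.
det A = 30, so A^{-1} = (1/30)·adj(A) = [[-2/15, -1/15], [1/30, -7/30]]
A^{-1} B = [1/15, -23/30]^T
C A^{-1} B = -49/15
G(0) = D - C A^{-1} B = 0 - (-49/15) = 49/15 ≈ 3.2667

3.2667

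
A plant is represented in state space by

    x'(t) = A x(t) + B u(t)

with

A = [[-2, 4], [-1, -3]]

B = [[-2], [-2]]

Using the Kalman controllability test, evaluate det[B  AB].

-24

AB = [[-4], [8]]
Controllability matrix C = [B  AB] = [[-2, -4], [-2, 8]]
det(C) = (-2)·8 - (-4)·(-2) = -16 - 8 = -24
Since det(C) ≠ 0, rank(C) = 2 and the system is completely controllable.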